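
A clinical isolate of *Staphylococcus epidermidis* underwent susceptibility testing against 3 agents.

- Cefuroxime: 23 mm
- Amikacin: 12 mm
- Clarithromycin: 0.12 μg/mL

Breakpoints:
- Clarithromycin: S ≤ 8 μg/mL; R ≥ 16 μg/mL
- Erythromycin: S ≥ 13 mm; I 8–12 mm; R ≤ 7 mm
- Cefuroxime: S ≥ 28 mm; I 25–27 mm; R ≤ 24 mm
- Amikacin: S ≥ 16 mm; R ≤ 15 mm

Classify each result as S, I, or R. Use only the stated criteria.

R, R, S

Cefuroxime: 23 mm is ≤ 24 mm → resistant
Amikacin: 12 mm is ≤ 15 mm → R
Clarithromycin 0.12 μg/mL: ≤ 8 μg/mL → Susceptible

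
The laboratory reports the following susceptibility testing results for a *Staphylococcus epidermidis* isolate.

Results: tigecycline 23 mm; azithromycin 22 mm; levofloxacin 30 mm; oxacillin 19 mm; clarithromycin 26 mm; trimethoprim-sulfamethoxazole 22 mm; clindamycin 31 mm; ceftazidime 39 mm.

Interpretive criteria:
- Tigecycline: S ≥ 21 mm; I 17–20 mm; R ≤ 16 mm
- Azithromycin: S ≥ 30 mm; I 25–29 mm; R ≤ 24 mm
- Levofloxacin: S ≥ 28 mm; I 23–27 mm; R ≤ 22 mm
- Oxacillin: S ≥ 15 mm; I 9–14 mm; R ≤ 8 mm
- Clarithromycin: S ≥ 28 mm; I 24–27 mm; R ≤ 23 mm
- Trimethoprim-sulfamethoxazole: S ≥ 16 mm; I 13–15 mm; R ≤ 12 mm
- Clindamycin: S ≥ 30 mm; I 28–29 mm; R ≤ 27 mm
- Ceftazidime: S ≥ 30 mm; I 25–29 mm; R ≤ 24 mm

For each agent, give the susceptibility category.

S, R, S, S, I, S, S, S

Tigecycline (23 mm) ≥ 21 mm ⇒ Susceptible
Azithromycin 22 mm: ≤ 24 mm ⇒ R
Levofloxacin 30 mm: ≥ 28 mm — Susceptible
Oxacillin 19 mm: ≥ 15 mm → S
Clarithromycin: 26 mm is in 24–27 mm — Intermediate
Trimethoprim-sulfamethoxazole (22 mm) ≥ 16 mm → susceptible
Clindamycin (31 mm) ≥ 30 mm ⇒ susceptible
Ceftazidime 39 mm: ≥ 30 mm ⇒ Susceptible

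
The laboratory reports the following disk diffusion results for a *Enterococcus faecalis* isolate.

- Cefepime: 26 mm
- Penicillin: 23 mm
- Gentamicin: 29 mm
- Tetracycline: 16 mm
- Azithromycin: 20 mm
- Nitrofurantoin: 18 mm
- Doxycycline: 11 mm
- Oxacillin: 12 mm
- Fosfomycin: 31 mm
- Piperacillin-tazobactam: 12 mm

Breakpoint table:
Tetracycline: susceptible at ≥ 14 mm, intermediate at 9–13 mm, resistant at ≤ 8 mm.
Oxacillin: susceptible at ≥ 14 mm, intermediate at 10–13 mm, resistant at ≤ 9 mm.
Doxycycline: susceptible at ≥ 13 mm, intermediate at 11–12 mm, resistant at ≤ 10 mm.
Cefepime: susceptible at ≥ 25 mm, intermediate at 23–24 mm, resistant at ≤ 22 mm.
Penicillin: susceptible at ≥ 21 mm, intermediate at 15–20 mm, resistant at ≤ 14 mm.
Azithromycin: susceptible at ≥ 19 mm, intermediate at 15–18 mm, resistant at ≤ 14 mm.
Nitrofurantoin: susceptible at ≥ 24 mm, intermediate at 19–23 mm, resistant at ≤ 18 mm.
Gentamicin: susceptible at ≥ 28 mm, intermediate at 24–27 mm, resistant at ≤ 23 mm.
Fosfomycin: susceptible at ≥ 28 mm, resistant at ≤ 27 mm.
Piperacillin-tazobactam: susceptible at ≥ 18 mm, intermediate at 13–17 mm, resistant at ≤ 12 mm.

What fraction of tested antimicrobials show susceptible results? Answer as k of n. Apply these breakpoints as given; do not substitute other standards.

6 of 10

Cefepime 26 mm: ≥ 25 mm — Susceptible
Penicillin (23 mm) ≥ 21 mm — susceptible
Gentamicin: 29 mm is ≥ 28 mm ⇒ Susceptible
Tetracycline 16 mm: ≥ 14 mm — susceptible
Azithromycin: 20 mm is ≥ 19 mm ⇒ Susceptible
Nitrofurantoin (18 mm) ≤ 18 mm — R
Doxycycline: 11 mm is in 11–12 mm ⇒ Intermediate
Oxacillin 12 mm: in 10–13 mm — Intermediate
Fosfomycin 31 mm: ≥ 28 mm — S
Piperacillin-tazobactam (12 mm) ≤ 12 mm — Resistant
Susceptible: 6/10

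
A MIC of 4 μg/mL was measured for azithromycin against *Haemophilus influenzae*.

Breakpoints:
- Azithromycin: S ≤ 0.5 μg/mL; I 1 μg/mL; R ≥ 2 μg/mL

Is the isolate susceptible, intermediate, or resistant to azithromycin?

Azithromycin (4 μg/mL) ≥ 2 μg/mL — R

R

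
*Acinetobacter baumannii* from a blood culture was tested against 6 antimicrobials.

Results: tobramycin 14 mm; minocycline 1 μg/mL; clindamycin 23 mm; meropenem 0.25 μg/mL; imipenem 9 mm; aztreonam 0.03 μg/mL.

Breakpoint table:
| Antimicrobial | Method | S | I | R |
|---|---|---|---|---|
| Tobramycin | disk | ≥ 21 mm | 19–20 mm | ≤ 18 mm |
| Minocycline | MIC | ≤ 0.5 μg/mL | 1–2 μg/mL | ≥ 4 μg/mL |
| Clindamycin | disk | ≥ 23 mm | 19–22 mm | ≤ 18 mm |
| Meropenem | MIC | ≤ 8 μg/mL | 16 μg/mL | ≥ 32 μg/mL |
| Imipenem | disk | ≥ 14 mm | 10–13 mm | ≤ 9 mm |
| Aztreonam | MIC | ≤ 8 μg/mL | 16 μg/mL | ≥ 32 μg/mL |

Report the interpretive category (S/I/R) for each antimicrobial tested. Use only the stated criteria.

Tobramycin: 14 mm is ≤ 18 mm → R
Minocycline: 1 μg/mL is in 1–2 μg/mL → I
Clindamycin (23 mm) ≥ 23 mm ⇒ Susceptible
Meropenem 0.25 μg/mL: ≤ 8 μg/mL — susceptible
Imipenem (9 mm) ≤ 9 mm → R
Aztreonam: 0.03 μg/mL is ≤ 8 μg/mL — Susceptible

R, I, S, S, R, S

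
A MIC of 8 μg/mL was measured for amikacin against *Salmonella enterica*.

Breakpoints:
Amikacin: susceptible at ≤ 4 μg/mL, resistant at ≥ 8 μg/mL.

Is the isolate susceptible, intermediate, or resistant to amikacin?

Amikacin: 8 μg/mL is ≥ 8 μg/mL — Resistant

R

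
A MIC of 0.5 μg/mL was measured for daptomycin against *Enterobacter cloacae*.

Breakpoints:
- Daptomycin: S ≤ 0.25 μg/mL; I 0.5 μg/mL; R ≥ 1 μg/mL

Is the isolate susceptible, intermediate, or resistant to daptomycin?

I

Daptomycin (0.5 μg/mL) = 0.5 μg/mL ⇒ intermediate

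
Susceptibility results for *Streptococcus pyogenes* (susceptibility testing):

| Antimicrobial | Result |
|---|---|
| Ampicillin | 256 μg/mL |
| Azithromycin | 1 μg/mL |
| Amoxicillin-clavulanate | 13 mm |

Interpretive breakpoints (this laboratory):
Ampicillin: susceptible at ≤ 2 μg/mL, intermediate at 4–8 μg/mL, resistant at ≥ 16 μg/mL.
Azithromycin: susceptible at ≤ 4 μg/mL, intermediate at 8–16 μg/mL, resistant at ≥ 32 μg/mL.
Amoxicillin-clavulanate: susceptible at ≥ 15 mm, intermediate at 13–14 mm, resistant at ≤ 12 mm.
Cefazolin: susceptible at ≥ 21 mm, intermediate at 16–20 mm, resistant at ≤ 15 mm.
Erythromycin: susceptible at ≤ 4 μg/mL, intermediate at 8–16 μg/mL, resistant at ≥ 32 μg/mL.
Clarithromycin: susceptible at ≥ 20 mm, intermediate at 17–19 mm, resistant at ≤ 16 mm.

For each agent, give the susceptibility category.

Ampicillin 256 μg/mL: ≥ 16 μg/mL — resistant
Azithromycin (1 μg/mL) ≤ 4 μg/mL — susceptible
Amoxicillin-clavulanate 13 mm: in 13–14 mm → I

R, S, I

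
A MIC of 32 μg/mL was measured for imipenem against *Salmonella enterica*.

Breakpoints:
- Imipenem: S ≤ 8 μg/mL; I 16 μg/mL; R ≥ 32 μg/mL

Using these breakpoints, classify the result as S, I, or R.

R

Imipenem 32 μg/mL: ≥ 32 μg/mL ⇒ Resistant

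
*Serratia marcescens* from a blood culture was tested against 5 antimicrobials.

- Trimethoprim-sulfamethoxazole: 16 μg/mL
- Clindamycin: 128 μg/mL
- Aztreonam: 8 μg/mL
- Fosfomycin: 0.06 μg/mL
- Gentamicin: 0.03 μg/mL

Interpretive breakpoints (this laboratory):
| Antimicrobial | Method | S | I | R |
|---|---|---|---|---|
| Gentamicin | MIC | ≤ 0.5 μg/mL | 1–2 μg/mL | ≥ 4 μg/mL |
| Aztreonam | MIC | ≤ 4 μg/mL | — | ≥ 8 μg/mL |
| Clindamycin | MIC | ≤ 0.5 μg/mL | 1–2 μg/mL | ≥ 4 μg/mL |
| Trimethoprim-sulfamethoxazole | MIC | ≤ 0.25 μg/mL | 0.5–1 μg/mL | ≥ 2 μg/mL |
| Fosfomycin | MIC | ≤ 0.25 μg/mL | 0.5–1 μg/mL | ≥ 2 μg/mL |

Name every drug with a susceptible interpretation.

fosfomycin, gentamicin

Trimethoprim-sulfamethoxazole (16 μg/mL) ≥ 2 μg/mL → R
Clindamycin: 128 μg/mL is ≥ 4 μg/mL → Resistant
Aztreonam 8 μg/mL: ≥ 8 μg/mL — resistant
Fosfomycin: 0.06 μg/mL is ≤ 0.25 μg/mL → susceptible
Gentamicin: 0.03 μg/mL is ≤ 0.5 μg/mL → Susceptible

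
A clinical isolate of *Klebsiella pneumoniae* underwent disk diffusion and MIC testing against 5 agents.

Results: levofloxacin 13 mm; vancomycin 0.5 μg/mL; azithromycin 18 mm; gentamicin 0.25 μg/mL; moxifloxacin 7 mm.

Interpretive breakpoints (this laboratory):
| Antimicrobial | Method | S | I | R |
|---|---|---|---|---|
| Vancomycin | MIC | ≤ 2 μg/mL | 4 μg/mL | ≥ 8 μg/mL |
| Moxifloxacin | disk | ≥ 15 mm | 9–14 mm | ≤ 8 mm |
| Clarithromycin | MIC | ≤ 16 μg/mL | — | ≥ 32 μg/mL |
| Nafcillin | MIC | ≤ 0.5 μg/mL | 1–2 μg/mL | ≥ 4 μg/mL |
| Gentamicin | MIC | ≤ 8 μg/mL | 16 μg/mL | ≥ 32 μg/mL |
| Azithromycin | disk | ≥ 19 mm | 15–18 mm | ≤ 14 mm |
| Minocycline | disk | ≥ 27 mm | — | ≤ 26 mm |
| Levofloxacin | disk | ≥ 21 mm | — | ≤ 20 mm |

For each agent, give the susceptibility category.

R, S, I, S, R

Levofloxacin: 13 mm is ≤ 20 mm — resistant
Vancomycin: 0.5 μg/mL is ≤ 2 μg/mL — susceptible
Azithromycin (18 mm) in 15–18 mm ⇒ intermediate
Gentamicin (0.25 μg/mL) ≤ 8 μg/mL ⇒ susceptible
Moxifloxacin 7 mm: ≤ 8 mm → Resistant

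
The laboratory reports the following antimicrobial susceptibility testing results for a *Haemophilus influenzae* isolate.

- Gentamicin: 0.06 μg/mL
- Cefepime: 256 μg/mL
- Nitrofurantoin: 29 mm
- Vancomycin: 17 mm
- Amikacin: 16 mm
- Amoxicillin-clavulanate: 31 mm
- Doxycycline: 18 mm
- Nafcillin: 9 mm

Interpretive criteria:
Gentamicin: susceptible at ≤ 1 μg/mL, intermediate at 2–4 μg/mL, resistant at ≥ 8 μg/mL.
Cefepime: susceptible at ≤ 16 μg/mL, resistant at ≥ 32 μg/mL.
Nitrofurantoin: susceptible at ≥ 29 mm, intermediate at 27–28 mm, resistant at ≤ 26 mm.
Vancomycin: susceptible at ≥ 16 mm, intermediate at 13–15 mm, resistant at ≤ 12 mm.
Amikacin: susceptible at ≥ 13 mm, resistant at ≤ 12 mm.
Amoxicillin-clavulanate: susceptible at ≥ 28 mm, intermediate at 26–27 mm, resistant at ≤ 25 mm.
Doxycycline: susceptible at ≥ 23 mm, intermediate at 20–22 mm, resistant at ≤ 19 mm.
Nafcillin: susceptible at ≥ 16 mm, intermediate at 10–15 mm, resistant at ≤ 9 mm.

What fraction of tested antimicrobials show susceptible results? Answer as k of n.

5 of 8

Gentamicin (0.06 μg/mL) ≤ 1 μg/mL ⇒ S
Cefepime 256 μg/mL: ≥ 32 μg/mL ⇒ Resistant
Nitrofurantoin: 29 mm is ≥ 29 mm → Susceptible
Vancomycin: 17 mm is ≥ 16 mm → S
Amikacin (16 mm) ≥ 13 mm → susceptible
Amoxicillin-clavulanate (31 mm) ≥ 28 mm ⇒ S
Doxycycline: 18 mm is ≤ 19 mm → resistant
Nafcillin (9 mm) ≤ 9 mm → Resistant
Susceptible: 5/8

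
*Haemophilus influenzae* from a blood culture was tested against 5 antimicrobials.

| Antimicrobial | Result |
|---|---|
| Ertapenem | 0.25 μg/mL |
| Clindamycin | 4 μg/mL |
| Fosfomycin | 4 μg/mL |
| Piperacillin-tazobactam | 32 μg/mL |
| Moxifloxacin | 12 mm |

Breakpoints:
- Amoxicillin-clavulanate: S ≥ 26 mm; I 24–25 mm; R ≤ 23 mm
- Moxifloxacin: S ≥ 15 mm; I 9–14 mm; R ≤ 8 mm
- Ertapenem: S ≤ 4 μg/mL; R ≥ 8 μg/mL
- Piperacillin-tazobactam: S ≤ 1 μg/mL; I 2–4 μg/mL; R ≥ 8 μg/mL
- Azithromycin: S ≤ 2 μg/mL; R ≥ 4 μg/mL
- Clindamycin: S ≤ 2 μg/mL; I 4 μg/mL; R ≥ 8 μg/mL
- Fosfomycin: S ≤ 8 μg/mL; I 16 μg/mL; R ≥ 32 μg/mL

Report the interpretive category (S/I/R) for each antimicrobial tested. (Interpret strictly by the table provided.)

Ertapenem 0.25 μg/mL: ≤ 4 μg/mL — Susceptible
Clindamycin 4 μg/mL: = 4 μg/mL ⇒ I
Fosfomycin 4 μg/mL: ≤ 8 μg/mL ⇒ susceptible
Piperacillin-tazobactam 32 μg/mL: ≥ 8 μg/mL → resistant
Moxifloxacin 12 mm: in 9–14 mm ⇒ Intermediate

S, I, S, R, I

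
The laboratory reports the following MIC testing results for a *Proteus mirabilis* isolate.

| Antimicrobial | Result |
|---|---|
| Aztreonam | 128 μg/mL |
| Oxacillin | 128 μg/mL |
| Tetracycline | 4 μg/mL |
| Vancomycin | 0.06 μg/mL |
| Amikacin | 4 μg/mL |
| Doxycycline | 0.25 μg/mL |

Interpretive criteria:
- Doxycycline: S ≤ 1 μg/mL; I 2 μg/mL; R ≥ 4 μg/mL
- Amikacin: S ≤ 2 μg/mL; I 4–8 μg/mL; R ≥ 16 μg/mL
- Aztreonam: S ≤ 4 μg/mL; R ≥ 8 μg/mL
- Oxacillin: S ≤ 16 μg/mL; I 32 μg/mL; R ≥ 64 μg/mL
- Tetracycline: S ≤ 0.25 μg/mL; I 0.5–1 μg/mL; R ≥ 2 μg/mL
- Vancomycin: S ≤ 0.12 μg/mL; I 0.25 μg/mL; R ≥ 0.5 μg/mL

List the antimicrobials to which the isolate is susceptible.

Aztreonam 128 μg/mL: ≥ 8 μg/mL → resistant
Oxacillin 128 μg/mL: ≥ 64 μg/mL ⇒ resistant
Tetracycline (4 μg/mL) ≥ 2 μg/mL — R
Vancomycin 0.06 μg/mL: ≤ 0.12 μg/mL ⇒ susceptible
Amikacin (4 μg/mL) in 4–8 μg/mL → Intermediate
Doxycycline (0.25 μg/mL) ≤ 1 μg/mL → susceptible

vancomycin, doxycycline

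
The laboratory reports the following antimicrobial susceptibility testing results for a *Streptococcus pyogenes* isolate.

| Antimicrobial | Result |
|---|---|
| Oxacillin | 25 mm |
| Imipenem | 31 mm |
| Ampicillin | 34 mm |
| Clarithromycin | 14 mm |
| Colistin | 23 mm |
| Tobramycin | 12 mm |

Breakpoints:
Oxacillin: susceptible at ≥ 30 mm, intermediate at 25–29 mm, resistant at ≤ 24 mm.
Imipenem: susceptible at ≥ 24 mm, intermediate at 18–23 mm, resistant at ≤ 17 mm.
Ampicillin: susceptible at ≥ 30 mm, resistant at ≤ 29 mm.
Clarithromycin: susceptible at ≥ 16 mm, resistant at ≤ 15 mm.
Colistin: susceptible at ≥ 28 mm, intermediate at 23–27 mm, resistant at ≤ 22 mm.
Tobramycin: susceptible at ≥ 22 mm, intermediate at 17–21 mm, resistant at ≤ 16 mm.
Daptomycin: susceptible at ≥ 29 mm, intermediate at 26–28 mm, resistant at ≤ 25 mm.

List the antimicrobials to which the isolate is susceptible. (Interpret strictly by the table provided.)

Oxacillin: 25 mm is in 25–29 mm — Intermediate
Imipenem 31 mm: ≥ 24 mm ⇒ Susceptible
Ampicillin: 34 mm is ≥ 30 mm — susceptible
Clarithromycin 14 mm: ≤ 15 mm ⇒ resistant
Colistin: 23 mm is in 23–27 mm → intermediate
Tobramycin 12 mm: ≤ 16 mm — R

imipenem, ampicillin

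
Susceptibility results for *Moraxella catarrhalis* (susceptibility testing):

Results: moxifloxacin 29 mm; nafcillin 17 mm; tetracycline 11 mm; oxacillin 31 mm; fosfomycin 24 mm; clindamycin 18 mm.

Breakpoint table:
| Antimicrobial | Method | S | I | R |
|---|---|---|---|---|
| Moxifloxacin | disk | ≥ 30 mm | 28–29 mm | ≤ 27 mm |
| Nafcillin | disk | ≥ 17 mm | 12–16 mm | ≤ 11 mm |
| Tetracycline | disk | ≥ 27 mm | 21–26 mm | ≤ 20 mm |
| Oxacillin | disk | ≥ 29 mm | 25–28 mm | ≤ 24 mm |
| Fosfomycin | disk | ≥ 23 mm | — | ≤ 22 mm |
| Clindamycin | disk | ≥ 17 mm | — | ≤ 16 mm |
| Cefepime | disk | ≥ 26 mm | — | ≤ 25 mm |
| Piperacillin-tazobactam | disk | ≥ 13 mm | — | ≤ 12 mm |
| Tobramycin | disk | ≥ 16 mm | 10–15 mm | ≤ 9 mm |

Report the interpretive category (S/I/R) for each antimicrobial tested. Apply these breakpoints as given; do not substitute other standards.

Moxifloxacin (29 mm) in 28–29 mm ⇒ I
Nafcillin: 17 mm is ≥ 17 mm → susceptible
Tetracycline: 11 mm is ≤ 20 mm → Resistant
Oxacillin: 31 mm is ≥ 29 mm ⇒ S
Fosfomycin (24 mm) ≥ 23 mm ⇒ Susceptible
Clindamycin: 18 mm is ≥ 17 mm — susceptible

I, S, R, S, S, S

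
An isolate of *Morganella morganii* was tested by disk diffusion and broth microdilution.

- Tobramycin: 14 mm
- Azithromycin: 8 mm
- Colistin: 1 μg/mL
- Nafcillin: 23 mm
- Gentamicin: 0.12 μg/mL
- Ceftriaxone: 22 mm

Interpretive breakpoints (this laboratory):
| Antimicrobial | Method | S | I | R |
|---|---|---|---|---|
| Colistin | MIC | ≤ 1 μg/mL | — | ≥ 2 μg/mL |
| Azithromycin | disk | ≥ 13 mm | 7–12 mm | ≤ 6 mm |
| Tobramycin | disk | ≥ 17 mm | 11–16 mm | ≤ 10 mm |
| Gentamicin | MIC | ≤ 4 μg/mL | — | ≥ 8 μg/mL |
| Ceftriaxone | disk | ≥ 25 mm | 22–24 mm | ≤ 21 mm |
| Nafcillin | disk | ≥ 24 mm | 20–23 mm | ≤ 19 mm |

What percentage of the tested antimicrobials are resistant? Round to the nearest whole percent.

Tobramycin: 14 mm is in 11–16 mm ⇒ Intermediate
Azithromycin 8 mm: in 7–12 mm ⇒ intermediate
Colistin 1 μg/mL: ≤ 1 μg/mL — S
Nafcillin 23 mm: in 20–23 mm — Intermediate
Gentamicin: 0.12 μg/mL is ≤ 4 μg/mL → S
Ceftriaxone: 22 mm is in 22–24 mm — I
Resistant: 0/6

0%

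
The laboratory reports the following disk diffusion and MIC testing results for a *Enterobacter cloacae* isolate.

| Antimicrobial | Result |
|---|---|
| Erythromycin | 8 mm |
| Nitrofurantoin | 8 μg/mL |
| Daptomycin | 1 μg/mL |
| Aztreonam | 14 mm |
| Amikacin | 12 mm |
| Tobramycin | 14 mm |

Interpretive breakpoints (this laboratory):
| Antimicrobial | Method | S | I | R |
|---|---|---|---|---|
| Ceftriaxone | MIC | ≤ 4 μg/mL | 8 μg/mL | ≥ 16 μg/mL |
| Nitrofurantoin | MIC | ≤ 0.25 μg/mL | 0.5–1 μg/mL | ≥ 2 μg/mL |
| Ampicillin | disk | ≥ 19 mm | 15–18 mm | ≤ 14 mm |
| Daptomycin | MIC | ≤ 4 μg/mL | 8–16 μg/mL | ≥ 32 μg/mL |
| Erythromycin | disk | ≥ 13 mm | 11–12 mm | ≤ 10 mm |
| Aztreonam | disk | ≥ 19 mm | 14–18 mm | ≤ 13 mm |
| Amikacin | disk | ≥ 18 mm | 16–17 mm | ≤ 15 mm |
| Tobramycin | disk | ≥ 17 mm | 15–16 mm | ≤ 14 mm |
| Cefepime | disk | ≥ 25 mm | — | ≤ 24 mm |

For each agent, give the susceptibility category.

Erythromycin (8 mm) ≤ 10 mm — Resistant
Nitrofurantoin: 8 μg/mL is ≥ 2 μg/mL ⇒ resistant
Daptomycin (1 μg/mL) ≤ 4 μg/mL ⇒ susceptible
Aztreonam: 14 mm is in 14–18 mm ⇒ I
Amikacin 12 mm: ≤ 15 mm — R
Tobramycin: 14 mm is ≤ 14 mm — resistant

R, R, S, I, R, R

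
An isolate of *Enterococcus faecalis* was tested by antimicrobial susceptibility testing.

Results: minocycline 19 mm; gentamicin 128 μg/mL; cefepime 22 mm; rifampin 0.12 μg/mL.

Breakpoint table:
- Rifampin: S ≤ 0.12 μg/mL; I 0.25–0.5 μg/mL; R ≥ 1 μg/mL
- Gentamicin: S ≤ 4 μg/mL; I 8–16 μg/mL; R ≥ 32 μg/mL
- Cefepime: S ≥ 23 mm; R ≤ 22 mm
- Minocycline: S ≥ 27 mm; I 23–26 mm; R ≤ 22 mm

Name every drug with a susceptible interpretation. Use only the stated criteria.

rifampin

Minocycline 19 mm: ≤ 22 mm → Resistant
Gentamicin (128 μg/mL) ≥ 32 μg/mL — resistant
Cefepime (22 mm) ≤ 22 mm — R
Rifampin (0.12 μg/mL) ≤ 0.12 μg/mL ⇒ susceptible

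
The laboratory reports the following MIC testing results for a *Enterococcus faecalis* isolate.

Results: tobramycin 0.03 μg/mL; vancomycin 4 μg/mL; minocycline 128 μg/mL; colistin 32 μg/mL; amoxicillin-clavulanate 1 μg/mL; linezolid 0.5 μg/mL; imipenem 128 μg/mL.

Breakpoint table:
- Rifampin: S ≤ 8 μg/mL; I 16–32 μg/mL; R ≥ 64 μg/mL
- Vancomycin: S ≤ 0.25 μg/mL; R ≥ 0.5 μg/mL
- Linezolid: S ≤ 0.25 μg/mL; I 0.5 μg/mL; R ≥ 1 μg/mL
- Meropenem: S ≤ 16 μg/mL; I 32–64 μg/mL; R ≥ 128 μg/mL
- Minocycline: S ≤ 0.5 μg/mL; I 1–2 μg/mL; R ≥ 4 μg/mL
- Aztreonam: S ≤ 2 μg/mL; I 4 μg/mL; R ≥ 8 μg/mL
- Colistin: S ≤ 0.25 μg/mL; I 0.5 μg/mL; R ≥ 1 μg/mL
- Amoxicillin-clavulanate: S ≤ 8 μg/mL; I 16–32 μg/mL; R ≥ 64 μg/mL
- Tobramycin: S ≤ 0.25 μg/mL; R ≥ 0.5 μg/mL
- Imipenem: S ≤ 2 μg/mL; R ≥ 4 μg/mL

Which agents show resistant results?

Tobramycin 0.03 μg/mL: ≤ 0.25 μg/mL — Susceptible
Vancomycin 4 μg/mL: ≥ 0.5 μg/mL → R
Minocycline (128 μg/mL) ≥ 4 μg/mL → resistant
Colistin 32 μg/mL: ≥ 1 μg/mL — Resistant
Amoxicillin-clavulanate (1 μg/mL) ≤ 8 μg/mL — Susceptible
Linezolid 0.5 μg/mL: = 0.5 μg/mL ⇒ I
Imipenem 128 μg/mL: ≥ 4 μg/mL → R

vancomycin, minocycline, colistin, imipenem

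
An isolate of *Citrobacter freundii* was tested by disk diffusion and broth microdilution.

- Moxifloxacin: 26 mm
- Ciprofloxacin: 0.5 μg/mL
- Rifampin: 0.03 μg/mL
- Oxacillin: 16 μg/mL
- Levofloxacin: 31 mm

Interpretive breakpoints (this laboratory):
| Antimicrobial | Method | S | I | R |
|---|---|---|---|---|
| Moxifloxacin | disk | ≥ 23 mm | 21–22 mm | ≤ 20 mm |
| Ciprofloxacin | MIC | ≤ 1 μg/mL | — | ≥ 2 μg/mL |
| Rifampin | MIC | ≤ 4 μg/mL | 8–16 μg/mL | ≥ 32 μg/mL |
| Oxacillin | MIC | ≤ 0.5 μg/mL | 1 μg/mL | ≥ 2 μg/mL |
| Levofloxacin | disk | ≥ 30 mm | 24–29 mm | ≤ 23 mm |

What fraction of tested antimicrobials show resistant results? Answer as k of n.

Moxifloxacin: 26 mm is ≥ 23 mm ⇒ S
Ciprofloxacin 0.5 μg/mL: ≤ 1 μg/mL — susceptible
Rifampin (0.03 μg/mL) ≤ 4 μg/mL → susceptible
Oxacillin: 16 μg/mL is ≥ 2 μg/mL → resistant
Levofloxacin: 31 mm is ≥ 30 mm — S
Resistant: 1/5

1 of 5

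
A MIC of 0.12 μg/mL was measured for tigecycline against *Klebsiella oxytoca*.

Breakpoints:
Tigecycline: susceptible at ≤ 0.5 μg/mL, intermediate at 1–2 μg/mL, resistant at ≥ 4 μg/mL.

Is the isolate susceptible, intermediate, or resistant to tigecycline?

Tigecycline: 0.12 μg/mL is ≤ 0.5 μg/mL ⇒ Susceptible

S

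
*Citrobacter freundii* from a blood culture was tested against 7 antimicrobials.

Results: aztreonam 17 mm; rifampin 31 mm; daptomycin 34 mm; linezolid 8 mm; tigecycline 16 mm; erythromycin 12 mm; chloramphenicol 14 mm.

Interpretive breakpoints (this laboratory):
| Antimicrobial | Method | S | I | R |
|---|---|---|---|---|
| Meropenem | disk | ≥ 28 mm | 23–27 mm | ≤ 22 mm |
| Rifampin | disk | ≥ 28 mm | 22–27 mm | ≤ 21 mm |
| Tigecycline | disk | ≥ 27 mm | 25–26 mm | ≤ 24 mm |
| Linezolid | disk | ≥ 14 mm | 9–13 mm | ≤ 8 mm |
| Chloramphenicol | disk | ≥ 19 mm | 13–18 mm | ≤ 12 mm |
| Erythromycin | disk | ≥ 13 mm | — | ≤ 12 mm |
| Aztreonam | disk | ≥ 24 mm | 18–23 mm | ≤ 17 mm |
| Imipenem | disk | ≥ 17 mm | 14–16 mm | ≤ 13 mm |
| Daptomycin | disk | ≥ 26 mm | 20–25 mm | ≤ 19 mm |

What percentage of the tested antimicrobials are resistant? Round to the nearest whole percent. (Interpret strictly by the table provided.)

57%

Aztreonam (17 mm) ≤ 17 mm — resistant
Rifampin: 31 mm is ≥ 28 mm ⇒ S
Daptomycin (34 mm) ≥ 26 mm — S
Linezolid (8 mm) ≤ 8 mm → Resistant
Tigecycline 16 mm: ≤ 24 mm — R
Erythromycin: 12 mm is ≤ 12 mm — resistant
Chloramphenicol: 14 mm is in 13–18 mm ⇒ intermediate
Resistant: 4/7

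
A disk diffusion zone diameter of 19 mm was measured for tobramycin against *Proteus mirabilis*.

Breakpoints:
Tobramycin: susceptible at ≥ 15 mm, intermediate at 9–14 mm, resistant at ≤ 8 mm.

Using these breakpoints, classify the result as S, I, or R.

S

Tobramycin: 19 mm is ≥ 15 mm ⇒ S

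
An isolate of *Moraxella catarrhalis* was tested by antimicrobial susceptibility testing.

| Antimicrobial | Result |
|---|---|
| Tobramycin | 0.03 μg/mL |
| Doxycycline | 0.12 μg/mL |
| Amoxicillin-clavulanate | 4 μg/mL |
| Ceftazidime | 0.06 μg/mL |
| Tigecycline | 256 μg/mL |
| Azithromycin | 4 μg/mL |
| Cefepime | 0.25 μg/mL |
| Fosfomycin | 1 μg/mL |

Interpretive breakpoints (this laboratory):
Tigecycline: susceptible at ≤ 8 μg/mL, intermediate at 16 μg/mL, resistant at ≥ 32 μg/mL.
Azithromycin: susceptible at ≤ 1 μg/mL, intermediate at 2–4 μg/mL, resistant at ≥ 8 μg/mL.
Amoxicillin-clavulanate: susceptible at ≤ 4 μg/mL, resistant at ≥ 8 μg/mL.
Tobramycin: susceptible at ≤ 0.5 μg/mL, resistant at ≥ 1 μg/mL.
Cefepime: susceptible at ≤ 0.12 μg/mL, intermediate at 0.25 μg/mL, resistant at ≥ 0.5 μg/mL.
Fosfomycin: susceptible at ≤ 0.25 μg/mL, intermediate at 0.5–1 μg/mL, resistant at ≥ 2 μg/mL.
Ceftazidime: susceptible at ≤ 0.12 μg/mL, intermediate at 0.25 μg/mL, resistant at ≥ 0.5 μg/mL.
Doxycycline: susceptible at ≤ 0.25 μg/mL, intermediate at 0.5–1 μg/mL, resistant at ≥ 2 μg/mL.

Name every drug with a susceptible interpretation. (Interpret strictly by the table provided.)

tobramycin, doxycycline, amoxicillin-clavulanate, ceftazidime

Tobramycin: 0.03 μg/mL is ≤ 0.5 μg/mL — S
Doxycycline (0.12 μg/mL) ≤ 0.25 μg/mL ⇒ S
Amoxicillin-clavulanate (4 μg/mL) ≤ 4 μg/mL ⇒ Susceptible
Ceftazidime (0.06 μg/mL) ≤ 0.12 μg/mL — Susceptible
Tigecycline (256 μg/mL) ≥ 32 μg/mL → R
Azithromycin (4 μg/mL) in 2–4 μg/mL → I
Cefepime 0.25 μg/mL: = 0.25 μg/mL → intermediate
Fosfomycin 1 μg/mL: in 0.5–1 μg/mL — intermediate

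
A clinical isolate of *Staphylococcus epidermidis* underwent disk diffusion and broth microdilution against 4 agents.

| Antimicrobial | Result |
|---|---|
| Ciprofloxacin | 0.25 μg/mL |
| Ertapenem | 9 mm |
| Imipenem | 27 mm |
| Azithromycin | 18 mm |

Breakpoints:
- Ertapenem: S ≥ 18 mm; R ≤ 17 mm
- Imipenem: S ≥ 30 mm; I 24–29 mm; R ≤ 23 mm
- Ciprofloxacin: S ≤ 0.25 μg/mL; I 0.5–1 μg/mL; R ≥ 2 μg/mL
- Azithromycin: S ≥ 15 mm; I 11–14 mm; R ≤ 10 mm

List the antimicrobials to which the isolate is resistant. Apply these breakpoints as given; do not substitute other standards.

Ciprofloxacin (0.25 μg/mL) ≤ 0.25 μg/mL — S
Ertapenem (9 mm) ≤ 17 mm ⇒ R
Imipenem 27 mm: in 24–29 mm ⇒ intermediate
Azithromycin (18 mm) ≥ 15 mm → susceptible

ertapenem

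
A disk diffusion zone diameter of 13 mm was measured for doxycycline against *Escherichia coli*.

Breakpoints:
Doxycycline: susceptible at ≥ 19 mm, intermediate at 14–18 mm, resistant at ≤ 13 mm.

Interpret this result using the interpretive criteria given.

Resistant

Doxycycline (13 mm) ≤ 13 mm ⇒ R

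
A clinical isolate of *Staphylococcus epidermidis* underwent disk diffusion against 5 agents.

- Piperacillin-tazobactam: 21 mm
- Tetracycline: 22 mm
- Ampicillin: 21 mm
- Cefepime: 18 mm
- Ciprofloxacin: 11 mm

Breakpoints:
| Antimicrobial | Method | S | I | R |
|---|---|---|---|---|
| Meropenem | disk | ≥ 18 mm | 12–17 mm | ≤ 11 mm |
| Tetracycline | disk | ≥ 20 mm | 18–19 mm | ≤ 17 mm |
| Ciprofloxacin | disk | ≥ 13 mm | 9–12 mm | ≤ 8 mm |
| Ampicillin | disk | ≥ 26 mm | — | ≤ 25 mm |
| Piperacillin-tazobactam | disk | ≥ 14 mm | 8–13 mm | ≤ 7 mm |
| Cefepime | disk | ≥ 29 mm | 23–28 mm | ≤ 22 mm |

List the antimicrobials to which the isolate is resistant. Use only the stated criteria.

Piperacillin-tazobactam: 21 mm is ≥ 14 mm ⇒ S
Tetracycline: 22 mm is ≥ 20 mm → Susceptible
Ampicillin 21 mm: ≤ 25 mm — resistant
Cefepime 18 mm: ≤ 22 mm — Resistant
Ciprofloxacin (11 mm) in 9–12 mm → Intermediate

ampicillin, cefepime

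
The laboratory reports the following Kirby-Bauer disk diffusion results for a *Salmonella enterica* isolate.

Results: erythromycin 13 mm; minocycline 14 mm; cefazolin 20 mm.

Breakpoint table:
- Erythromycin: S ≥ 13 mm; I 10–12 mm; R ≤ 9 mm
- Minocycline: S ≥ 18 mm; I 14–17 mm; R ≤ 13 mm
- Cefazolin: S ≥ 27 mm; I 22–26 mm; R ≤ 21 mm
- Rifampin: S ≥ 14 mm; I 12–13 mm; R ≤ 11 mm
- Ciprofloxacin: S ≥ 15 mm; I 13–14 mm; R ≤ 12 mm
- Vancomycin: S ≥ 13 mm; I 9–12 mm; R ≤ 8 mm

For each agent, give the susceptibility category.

S, I, R

Erythromycin: 13 mm is ≥ 13 mm — Susceptible
Minocycline: 14 mm is in 14–17 mm → I
Cefazolin: 20 mm is ≤ 21 mm — R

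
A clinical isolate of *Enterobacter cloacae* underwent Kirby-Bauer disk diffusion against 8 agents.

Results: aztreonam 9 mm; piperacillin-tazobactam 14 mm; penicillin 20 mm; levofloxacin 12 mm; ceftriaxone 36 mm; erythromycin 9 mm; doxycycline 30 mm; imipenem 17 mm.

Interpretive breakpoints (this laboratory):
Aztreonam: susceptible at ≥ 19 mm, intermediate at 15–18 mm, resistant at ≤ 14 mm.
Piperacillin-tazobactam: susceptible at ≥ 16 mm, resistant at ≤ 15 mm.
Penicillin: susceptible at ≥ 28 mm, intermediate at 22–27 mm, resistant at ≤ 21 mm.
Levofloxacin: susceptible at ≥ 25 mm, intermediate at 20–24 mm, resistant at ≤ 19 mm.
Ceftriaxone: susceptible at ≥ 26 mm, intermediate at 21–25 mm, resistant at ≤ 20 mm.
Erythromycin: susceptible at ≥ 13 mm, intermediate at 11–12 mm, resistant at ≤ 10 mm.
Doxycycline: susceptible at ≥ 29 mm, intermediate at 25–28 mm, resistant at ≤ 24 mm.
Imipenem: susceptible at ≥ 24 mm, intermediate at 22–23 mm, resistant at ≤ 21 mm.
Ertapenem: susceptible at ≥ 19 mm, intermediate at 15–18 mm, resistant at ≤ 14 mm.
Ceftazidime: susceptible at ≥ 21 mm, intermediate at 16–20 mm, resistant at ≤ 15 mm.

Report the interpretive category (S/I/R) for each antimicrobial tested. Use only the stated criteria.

Aztreonam 9 mm: ≤ 14 mm ⇒ R
Piperacillin-tazobactam (14 mm) ≤ 15 mm — resistant
Penicillin 20 mm: ≤ 21 mm — resistant
Levofloxacin 12 mm: ≤ 19 mm ⇒ Resistant
Ceftriaxone: 36 mm is ≥ 26 mm → S
Erythromycin 9 mm: ≤ 10 mm ⇒ resistant
Doxycycline (30 mm) ≥ 29 mm → Susceptible
Imipenem 17 mm: ≤ 21 mm → resistant

R, R, R, R, S, R, S, R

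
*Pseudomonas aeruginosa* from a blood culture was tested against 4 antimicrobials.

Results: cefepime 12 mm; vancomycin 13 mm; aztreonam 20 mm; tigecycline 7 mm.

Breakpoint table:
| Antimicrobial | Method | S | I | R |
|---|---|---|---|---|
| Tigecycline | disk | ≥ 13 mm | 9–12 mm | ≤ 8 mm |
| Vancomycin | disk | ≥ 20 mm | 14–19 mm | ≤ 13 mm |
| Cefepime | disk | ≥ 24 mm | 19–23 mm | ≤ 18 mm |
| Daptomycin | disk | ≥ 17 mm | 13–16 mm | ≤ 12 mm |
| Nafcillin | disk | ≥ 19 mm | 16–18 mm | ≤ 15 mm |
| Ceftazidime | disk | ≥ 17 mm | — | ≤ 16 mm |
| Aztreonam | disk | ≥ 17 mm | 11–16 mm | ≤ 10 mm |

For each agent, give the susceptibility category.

R, R, S, R

Cefepime 12 mm: ≤ 18 mm ⇒ R
Vancomycin 13 mm: ≤ 13 mm → Resistant
Aztreonam 20 mm: ≥ 17 mm — susceptible
Tigecycline 7 mm: ≤ 8 mm — R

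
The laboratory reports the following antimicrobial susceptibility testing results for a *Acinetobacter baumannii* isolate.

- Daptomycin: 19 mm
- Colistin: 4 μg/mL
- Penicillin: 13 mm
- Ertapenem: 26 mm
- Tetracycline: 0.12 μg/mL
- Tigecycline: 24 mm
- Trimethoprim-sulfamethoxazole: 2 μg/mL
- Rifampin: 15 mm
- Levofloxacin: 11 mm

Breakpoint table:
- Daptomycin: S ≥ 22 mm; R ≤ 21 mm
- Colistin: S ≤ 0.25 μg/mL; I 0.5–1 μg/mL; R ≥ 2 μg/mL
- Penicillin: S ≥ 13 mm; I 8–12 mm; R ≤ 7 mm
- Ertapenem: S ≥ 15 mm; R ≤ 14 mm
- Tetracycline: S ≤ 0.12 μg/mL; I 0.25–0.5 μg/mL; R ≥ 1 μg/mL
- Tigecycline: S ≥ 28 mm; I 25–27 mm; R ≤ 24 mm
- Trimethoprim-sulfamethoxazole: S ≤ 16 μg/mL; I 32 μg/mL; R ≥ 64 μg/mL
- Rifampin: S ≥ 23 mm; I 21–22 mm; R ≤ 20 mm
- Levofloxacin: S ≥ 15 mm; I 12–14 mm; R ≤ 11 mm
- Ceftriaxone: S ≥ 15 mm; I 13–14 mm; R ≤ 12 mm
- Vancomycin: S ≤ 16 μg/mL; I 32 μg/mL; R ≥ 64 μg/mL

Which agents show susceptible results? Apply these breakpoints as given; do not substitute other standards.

penicillin, ertapenem, tetracycline, trimethoprim-sulfamethoxazole

Daptomycin (19 mm) ≤ 21 mm → Resistant
Colistin: 4 μg/mL is ≥ 2 μg/mL — resistant
Penicillin: 13 mm is ≥ 13 mm — susceptible
Ertapenem: 26 mm is ≥ 15 mm → Susceptible
Tetracycline (0.12 μg/mL) ≤ 0.12 μg/mL → Susceptible
Tigecycline 24 mm: ≤ 24 mm — Resistant
Trimethoprim-sulfamethoxazole: 2 μg/mL is ≤ 16 μg/mL → Susceptible
Rifampin: 15 mm is ≤ 20 mm ⇒ Resistant
Levofloxacin 11 mm: ≤ 11 mm — R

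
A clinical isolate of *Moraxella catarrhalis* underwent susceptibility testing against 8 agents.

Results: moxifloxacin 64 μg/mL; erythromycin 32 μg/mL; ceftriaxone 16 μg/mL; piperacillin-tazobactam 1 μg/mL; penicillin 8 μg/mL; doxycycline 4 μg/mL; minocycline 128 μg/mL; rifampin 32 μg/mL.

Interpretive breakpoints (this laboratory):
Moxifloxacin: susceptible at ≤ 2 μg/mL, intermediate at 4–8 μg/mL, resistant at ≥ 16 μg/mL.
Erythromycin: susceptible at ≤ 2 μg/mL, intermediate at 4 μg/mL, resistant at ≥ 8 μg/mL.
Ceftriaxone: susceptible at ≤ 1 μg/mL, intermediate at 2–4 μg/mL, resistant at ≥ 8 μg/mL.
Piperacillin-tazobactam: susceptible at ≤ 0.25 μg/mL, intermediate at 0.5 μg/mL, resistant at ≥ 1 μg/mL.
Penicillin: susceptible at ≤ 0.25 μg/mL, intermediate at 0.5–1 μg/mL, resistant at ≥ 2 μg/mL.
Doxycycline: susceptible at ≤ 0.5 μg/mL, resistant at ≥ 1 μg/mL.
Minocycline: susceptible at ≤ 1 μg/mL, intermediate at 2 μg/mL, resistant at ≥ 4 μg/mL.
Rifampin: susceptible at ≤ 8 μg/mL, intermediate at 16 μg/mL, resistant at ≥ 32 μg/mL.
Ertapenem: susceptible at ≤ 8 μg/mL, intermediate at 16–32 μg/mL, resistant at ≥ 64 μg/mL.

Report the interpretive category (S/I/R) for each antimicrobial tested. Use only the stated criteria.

R, R, R, R, R, R, R, R

Moxifloxacin 64 μg/mL: ≥ 16 μg/mL — R
Erythromycin: 32 μg/mL is ≥ 8 μg/mL — R
Ceftriaxone (16 μg/mL) ≥ 8 μg/mL — resistant
Piperacillin-tazobactam: 1 μg/mL is ≥ 1 μg/mL → resistant
Penicillin: 8 μg/mL is ≥ 2 μg/mL → resistant
Doxycycline: 4 μg/mL is ≥ 1 μg/mL ⇒ resistant
Minocycline (128 μg/mL) ≥ 4 μg/mL → R
Rifampin: 32 μg/mL is ≥ 32 μg/mL → R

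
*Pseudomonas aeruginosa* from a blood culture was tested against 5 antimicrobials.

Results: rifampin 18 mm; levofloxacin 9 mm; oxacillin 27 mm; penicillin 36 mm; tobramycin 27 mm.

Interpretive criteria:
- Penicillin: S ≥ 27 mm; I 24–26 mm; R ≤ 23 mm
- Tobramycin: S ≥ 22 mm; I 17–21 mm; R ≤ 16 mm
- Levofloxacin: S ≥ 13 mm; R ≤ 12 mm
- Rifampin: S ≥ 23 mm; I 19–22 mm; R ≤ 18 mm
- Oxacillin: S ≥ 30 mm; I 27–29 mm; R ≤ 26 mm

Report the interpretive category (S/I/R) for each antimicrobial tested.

Rifampin (18 mm) ≤ 18 mm — R
Levofloxacin 9 mm: ≤ 12 mm — resistant
Oxacillin: 27 mm is in 27–29 mm ⇒ intermediate
Penicillin 36 mm: ≥ 27 mm → susceptible
Tobramycin (27 mm) ≥ 22 mm → susceptible

R, R, I, S, S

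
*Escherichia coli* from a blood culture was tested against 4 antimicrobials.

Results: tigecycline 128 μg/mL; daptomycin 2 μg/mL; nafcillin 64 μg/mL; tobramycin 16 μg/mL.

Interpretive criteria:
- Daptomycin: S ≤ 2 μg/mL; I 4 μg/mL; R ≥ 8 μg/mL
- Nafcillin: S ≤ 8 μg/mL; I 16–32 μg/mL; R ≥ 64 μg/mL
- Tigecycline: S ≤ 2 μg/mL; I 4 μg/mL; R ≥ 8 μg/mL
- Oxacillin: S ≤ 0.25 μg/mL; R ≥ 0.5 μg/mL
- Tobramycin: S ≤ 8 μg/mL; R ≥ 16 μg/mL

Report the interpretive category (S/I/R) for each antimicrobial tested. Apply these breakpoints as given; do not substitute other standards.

R, S, R, R

Tigecycline (128 μg/mL) ≥ 8 μg/mL → resistant
Daptomycin 2 μg/mL: ≤ 2 μg/mL → S
Nafcillin: 64 μg/mL is ≥ 64 μg/mL ⇒ resistant
Tobramycin: 16 μg/mL is ≥ 16 μg/mL ⇒ Resistant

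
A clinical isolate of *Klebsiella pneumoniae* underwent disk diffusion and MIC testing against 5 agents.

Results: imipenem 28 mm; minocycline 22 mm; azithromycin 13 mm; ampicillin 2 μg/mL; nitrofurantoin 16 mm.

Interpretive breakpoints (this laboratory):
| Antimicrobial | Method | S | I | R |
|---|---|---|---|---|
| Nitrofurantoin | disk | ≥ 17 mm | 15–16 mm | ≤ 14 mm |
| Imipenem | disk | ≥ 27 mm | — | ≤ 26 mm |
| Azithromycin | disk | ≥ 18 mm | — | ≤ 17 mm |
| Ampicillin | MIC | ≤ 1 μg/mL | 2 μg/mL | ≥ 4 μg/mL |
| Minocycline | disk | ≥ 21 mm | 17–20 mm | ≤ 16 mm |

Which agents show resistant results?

azithromycin

Imipenem 28 mm: ≥ 27 mm — susceptible
Minocycline: 22 mm is ≥ 21 mm — Susceptible
Azithromycin (13 mm) ≤ 17 mm → R
Ampicillin 2 μg/mL: = 2 μg/mL — I
Nitrofurantoin (16 mm) in 15–16 mm — Intermediate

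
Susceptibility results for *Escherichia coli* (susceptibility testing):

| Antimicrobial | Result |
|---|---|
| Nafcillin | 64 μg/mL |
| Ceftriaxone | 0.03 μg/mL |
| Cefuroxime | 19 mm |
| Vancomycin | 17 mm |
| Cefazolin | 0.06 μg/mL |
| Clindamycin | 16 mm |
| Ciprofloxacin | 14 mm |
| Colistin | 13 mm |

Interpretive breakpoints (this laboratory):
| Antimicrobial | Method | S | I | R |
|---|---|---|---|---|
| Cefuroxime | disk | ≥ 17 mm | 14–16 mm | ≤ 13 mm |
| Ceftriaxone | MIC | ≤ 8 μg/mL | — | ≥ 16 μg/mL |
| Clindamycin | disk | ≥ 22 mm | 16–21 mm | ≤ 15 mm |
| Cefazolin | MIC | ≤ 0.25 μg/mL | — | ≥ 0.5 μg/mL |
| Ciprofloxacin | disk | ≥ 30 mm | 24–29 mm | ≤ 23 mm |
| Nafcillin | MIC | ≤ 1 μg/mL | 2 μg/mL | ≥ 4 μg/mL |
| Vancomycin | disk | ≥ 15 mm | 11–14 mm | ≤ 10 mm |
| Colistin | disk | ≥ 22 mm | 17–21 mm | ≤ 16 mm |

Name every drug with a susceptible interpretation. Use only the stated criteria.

ceftriaxone, cefuroxime, vancomycin, cefazolin

Nafcillin (64 μg/mL) ≥ 4 μg/mL → resistant
Ceftriaxone (0.03 μg/mL) ≤ 8 μg/mL → Susceptible
Cefuroxime 19 mm: ≥ 17 mm — susceptible
Vancomycin 17 mm: ≥ 15 mm ⇒ S
Cefazolin (0.06 μg/mL) ≤ 0.25 μg/mL — Susceptible
Clindamycin 16 mm: in 16–21 mm — Intermediate
Ciprofloxacin (14 mm) ≤ 23 mm → R
Colistin 13 mm: ≤ 16 mm ⇒ Resistant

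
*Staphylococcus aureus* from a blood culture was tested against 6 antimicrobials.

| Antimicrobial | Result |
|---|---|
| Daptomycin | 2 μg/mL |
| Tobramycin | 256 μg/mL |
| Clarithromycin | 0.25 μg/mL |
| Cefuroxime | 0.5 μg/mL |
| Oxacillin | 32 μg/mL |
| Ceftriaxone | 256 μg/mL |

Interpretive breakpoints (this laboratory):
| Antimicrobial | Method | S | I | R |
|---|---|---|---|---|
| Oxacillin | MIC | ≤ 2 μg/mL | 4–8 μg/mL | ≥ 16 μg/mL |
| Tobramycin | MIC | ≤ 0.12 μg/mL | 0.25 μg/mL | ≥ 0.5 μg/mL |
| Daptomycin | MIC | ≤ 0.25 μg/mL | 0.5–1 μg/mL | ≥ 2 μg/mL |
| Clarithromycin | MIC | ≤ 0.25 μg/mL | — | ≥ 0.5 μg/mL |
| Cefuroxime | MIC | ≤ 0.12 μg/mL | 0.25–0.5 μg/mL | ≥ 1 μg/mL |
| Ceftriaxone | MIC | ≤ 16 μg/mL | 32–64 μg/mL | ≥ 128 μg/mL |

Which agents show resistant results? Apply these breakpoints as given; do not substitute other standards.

Daptomycin (2 μg/mL) ≥ 2 μg/mL — resistant
Tobramycin: 256 μg/mL is ≥ 0.5 μg/mL — R
Clarithromycin 0.25 μg/mL: ≤ 0.25 μg/mL — Susceptible
Cefuroxime: 0.5 μg/mL is in 0.25–0.5 μg/mL → intermediate
Oxacillin: 32 μg/mL is ≥ 16 μg/mL ⇒ R
Ceftriaxone 256 μg/mL: ≥ 128 μg/mL — resistant

daptomycin, tobramycin, oxacillin, ceftriaxone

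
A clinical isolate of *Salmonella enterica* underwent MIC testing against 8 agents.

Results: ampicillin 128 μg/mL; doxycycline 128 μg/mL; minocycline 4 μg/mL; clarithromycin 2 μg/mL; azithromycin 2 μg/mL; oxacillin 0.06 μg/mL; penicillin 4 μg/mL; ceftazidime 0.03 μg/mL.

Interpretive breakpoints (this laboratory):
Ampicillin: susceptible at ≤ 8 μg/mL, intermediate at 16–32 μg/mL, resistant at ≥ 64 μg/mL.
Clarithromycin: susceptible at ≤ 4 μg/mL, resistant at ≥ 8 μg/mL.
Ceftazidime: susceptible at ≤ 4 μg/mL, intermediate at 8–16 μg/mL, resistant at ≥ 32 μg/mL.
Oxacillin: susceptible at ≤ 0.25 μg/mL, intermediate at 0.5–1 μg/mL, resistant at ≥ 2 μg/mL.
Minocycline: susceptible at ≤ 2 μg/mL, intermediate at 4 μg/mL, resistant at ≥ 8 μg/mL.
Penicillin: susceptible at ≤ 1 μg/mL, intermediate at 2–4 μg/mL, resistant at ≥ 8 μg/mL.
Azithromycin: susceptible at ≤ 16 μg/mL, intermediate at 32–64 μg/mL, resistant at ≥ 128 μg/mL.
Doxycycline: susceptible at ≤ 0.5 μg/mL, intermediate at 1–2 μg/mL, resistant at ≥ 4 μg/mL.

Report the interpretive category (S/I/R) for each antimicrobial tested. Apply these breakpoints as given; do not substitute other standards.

Ampicillin: 128 μg/mL is ≥ 64 μg/mL — Resistant
Doxycycline: 128 μg/mL is ≥ 4 μg/mL — resistant
Minocycline 4 μg/mL: = 4 μg/mL ⇒ I
Clarithromycin: 2 μg/mL is ≤ 4 μg/mL → Susceptible
Azithromycin: 2 μg/mL is ≤ 16 μg/mL ⇒ susceptible
Oxacillin (0.06 μg/mL) ≤ 0.25 μg/mL — susceptible
Penicillin: 4 μg/mL is in 2–4 μg/mL ⇒ I
Ceftazidime: 0.03 μg/mL is ≤ 4 μg/mL → S

R, R, I, S, S, S, I, S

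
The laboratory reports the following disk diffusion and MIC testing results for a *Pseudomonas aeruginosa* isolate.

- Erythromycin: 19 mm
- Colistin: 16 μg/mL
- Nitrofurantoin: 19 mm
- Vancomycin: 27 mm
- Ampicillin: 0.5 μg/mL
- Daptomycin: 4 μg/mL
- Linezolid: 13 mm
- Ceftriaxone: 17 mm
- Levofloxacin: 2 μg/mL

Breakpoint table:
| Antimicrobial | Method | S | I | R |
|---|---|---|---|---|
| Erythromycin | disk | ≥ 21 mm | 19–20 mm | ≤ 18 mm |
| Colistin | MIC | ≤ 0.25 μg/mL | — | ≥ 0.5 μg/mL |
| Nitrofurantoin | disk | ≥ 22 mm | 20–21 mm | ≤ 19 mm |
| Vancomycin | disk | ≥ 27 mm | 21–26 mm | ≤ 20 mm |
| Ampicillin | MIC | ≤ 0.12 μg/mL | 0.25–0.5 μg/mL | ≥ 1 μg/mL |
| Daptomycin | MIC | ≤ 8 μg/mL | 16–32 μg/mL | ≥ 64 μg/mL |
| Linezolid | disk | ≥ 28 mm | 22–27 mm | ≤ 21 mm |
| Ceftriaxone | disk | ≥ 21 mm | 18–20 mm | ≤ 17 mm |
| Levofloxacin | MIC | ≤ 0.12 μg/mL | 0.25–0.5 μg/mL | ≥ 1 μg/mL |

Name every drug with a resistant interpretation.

colistin, nitrofurantoin, linezolid, ceftriaxone, levofloxacin

Erythromycin: 19 mm is in 19–20 mm → intermediate
Colistin (16 μg/mL) ≥ 0.5 μg/mL — R
Nitrofurantoin 19 mm: ≤ 19 mm ⇒ Resistant
Vancomycin 27 mm: ≥ 27 mm ⇒ susceptible
Ampicillin (0.5 μg/mL) in 0.25–0.5 μg/mL — I
Daptomycin (4 μg/mL) ≤ 8 μg/mL ⇒ susceptible
Linezolid: 13 mm is ≤ 21 mm → resistant
Ceftriaxone 17 mm: ≤ 17 mm → R
Levofloxacin: 2 μg/mL is ≥ 1 μg/mL — Resistant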